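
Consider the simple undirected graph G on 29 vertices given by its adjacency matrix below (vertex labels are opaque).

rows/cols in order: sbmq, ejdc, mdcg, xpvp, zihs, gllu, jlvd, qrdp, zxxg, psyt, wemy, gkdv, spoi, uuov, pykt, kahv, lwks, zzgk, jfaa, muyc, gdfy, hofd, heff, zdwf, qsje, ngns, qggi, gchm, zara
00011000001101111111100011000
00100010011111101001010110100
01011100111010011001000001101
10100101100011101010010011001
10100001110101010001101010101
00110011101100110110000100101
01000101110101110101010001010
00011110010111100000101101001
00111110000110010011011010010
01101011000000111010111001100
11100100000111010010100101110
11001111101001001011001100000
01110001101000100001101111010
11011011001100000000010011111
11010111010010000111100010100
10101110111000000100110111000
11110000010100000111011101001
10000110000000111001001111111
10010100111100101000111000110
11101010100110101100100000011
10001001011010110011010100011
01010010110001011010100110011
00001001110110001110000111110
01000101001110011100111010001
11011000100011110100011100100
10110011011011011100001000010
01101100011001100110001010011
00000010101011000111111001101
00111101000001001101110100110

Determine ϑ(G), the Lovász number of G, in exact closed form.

N(wemy) = {sbmq, ejdc, mdcg, gllu, gkdv, spoi, uuov, kahv, jfaa, gdfy, zdwf, ngns, qggi, gchm}, |N(wemy)| = 14.
Vertex mdcg has 14 neighbors: ejdc, xpvp, zihs, gllu, zxxg, psyt, wemy, spoi, kahv, lwks, muyc, ngns, qggi, zara.
deg(zara) = 14; N(zara) = {mdcg, xpvp, zihs, gllu, qrdp, uuov, lwks, zzgk, muyc, gdfy, hofd, zdwf, qggi, gchm}.
deg(spoi) = 14; N(spoi) = {ejdc, mdcg, xpvp, qrdp, zxxg, wemy, pykt, muyc, gdfy, heff, zdwf, qsje, ngns, gchm}.
Regular of degree 14 on 29 vertices: strongly regular (29,14,6,7).
The 3 distinct eigenvalues: [14.0, 2.192582, -3.192582].
−29·(-sqrt(29)/2 - 1/2) / ((14)−(-sqrt(29)/2 - 1/2)) = sqrt(29) = ϑ(G).
= 5.385164807… (decimal).

sqrt(29)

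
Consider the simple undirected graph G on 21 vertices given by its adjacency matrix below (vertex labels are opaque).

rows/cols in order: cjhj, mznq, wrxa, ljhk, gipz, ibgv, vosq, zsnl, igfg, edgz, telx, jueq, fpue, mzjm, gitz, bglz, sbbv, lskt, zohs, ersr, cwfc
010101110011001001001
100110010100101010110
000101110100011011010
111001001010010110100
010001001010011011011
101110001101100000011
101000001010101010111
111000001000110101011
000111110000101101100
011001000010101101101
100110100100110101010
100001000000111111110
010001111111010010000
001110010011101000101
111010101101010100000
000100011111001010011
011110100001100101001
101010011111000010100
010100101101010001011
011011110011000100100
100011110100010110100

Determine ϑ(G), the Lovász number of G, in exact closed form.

6

N(cjhj) = {mznq, ljhk, ibgv, vosq, zsnl, telx, jueq, gitz, lskt, cwfc}, |N(cjhj)| = 10.
N(telx) = {cjhj, ljhk, gipz, vosq, edgz, fpue, mzjm, bglz, lskt, ersr}, |N(telx)| = 10.
Vertex vosq has 10 neighbors: cjhj, wrxa, igfg, telx, fpue, gitz, sbbv, zohs, ersr, cwfc.
deg(sbbv) = 10; N(sbbv) = {mznq, wrxa, ljhk, gipz, vosq, jueq, fpue, bglz, lskt, cwfc}.
21-vertex 10-regular graph: this is K(7,2), the Kneser graph.
The 3 distinct eigenvalues: [10.0, 1.0, -4.0].
−21·(-4) / ((10)−(-4)) = 6 = ϑ(G).
ϑ(G) ≈ 6.00000.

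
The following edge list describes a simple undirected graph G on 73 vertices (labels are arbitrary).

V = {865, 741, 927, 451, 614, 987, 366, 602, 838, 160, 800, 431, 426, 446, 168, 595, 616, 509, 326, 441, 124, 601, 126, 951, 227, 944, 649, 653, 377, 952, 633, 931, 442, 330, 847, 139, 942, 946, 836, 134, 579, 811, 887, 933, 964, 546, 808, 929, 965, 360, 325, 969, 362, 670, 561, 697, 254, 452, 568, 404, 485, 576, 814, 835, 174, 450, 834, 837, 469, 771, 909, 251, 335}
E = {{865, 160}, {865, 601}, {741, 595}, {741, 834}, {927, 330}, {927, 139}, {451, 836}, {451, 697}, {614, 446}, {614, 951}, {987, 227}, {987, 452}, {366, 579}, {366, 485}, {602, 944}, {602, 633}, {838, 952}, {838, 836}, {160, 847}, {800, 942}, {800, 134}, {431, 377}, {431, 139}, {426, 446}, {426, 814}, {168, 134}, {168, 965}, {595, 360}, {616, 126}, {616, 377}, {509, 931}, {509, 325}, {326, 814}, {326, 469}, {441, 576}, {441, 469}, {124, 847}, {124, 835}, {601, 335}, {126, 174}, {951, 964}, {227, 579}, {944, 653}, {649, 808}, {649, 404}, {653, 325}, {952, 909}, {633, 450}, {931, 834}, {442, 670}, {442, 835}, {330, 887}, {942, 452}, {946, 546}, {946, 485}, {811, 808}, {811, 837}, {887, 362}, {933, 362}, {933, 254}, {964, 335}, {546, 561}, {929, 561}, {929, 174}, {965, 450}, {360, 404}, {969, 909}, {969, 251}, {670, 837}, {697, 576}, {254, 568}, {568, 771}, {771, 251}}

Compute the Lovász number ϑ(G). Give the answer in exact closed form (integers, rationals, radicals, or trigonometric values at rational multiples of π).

73*cos(pi/73)/(cos(pi/73) + 1)

N(800) = {942, 134}, |N(800)| = 2.
Vertex 933 has 2 neighbors: 362, 254.
Vertex 431 has 2 neighbors: 377, 139.
N(366) = {579, 485}, |N(366)| = 2.
73-vertex 2-regular graph: this is C_{73}, the 73-cycle.
Distinct eigenvalues (to 4 d.p.): [2.0, 1.9926, 1.9704, 1.9337, 1.8826, 1.8176, 1.7392, 1.6478, 1.5443, 1.4293, 1.3038, 1.1686, 1.0247, 0.8733, 0.7154, 0.5522, 0.3849, 0.2148, 0.043, -0.129, -0.3001, -0.469, -0.6344, -0.7951, -0.9499, -1.0977, -1.2373, -1.3678, -1.4882, -1.5976, -1.6951, -1.7801, -1.8518, -1.9099, -1.9539, -1.9834, -1.9981].
Lovász (edge-transitive): ϑ = −73·(-2*cos(pi/73))/((2)−(-2*cos(pi/73))) = 73*cos(pi/73)/(cos(pi/73) + 1).
ϑ(G) ≈ 36.4830948.
Sandwich: α(G)=36 ≤ ϑ(G)=73*cos(pi/73)/(cos(pi/73) + 1) ≤ χ(Ḡ)=37 (both strict).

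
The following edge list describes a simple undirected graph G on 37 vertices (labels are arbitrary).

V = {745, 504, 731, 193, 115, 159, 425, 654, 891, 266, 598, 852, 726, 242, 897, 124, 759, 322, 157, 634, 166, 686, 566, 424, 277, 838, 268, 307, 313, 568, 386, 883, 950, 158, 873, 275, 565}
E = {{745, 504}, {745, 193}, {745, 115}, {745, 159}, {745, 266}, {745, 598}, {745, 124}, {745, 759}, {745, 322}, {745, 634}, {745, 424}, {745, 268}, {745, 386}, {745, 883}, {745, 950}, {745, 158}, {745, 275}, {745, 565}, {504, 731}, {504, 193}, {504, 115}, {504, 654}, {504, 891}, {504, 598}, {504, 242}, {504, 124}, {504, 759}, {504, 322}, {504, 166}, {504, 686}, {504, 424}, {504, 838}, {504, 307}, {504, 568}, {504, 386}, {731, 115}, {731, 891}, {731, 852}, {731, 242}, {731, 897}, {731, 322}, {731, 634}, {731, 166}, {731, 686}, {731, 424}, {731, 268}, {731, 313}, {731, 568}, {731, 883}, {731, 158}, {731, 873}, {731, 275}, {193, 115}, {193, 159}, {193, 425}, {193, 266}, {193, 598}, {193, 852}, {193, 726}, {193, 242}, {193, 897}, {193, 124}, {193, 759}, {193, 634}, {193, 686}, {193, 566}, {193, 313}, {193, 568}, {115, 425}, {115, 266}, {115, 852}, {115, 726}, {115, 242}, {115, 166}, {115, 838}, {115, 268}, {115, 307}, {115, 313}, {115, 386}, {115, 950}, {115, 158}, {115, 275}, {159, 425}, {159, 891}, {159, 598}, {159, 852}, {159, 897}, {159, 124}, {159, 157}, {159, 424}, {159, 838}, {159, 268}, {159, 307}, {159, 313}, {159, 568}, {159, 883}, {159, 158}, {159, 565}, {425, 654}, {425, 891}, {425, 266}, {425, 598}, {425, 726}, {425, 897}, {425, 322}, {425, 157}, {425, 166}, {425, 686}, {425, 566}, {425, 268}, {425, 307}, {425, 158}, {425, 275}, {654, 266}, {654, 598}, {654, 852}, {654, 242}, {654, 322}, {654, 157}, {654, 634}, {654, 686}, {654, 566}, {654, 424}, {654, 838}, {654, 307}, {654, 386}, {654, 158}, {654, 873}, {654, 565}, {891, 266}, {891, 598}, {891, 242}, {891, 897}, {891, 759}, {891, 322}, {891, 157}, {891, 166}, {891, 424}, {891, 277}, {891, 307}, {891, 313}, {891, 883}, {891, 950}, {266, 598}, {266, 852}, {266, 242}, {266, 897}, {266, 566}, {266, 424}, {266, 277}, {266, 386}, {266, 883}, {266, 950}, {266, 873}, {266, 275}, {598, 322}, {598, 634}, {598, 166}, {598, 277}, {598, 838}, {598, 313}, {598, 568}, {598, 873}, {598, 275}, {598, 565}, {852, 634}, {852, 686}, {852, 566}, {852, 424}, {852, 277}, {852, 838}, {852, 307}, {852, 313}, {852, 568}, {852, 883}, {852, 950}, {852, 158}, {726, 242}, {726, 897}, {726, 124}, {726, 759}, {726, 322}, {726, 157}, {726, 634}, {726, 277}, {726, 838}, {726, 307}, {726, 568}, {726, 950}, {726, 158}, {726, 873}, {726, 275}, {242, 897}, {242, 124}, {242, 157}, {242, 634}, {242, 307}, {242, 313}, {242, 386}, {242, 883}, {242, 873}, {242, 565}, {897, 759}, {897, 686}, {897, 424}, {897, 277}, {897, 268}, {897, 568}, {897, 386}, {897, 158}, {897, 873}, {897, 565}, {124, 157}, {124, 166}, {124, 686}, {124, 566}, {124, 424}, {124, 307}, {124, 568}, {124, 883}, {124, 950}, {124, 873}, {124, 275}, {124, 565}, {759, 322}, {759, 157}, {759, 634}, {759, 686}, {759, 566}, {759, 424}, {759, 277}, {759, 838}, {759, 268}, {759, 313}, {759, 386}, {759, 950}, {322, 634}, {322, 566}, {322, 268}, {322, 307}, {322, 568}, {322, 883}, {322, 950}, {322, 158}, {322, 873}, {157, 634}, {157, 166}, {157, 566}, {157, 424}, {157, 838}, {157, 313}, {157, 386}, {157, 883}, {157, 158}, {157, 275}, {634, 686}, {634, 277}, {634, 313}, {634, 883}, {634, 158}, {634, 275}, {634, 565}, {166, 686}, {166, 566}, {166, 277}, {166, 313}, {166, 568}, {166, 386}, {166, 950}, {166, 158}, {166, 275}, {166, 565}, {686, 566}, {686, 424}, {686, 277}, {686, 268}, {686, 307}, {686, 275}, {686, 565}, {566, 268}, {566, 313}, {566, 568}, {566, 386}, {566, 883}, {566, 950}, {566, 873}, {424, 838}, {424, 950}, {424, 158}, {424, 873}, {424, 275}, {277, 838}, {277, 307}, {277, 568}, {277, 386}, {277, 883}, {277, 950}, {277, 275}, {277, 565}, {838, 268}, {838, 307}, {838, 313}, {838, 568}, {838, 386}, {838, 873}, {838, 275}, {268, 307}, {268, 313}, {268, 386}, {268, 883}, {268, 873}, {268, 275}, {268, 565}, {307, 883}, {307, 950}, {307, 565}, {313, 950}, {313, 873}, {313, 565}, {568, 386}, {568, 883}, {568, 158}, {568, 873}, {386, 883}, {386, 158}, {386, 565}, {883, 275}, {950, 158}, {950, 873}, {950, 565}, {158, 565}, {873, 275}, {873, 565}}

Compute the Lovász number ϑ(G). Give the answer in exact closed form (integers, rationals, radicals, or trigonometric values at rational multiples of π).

N(654) = {504, 425, 266, 598, 852, 242, 322, 157, 634, 686, 566, 424, 838, 307, 386, 158, 873, 565}, |N(654)| = 18.
deg(897) = 18; N(897) = {731, 193, 159, 425, 891, 266, 726, 242, 759, 686, 424, 277, 268, 568, 386, 158, 873, 565}.
deg(883) = 18; N(883) = {745, 731, 159, 891, 266, 852, 242, 124, 322, 157, 634, 566, 277, 268, 307, 568, 386, 275}.
N(891) = {504, 731, 159, 425, 266, 598, 242, 897, 759, 322, 157, 166, 424, 277, 307, 313, 883, 950}, |N(891)| = 18.
Regular of degree 18 on 37 vertices: Paley(37): SR with (k,λ,μ)=(18,8,9).
A has 3 distinct eigenvalues ≈ [18.0, 2.5414, -3.5414].
λ_max=18, λ_min=-sqrt(37)/2 - 1/2; ϑ = −37·λ_min/(λ_max−λ_min) = sqrt(37).
Numerically 6.082762530.

sqrt(37)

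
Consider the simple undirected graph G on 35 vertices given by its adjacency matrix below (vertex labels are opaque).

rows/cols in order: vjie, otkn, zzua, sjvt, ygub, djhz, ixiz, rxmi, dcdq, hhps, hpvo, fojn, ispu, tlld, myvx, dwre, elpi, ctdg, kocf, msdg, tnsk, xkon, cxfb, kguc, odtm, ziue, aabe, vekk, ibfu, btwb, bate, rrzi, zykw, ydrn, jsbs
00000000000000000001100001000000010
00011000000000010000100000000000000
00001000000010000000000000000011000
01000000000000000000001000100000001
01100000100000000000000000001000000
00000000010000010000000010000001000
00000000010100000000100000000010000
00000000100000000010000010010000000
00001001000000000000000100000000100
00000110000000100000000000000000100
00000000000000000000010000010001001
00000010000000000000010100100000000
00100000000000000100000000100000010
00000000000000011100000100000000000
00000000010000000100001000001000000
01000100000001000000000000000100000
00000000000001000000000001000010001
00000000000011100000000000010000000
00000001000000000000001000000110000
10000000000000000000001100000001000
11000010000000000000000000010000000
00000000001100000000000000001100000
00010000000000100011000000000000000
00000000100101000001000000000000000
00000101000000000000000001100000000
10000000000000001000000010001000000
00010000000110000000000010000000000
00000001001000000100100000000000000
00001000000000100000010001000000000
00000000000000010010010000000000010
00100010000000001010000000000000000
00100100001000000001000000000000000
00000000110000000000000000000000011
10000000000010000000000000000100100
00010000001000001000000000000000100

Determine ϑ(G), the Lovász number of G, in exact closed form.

Vertex ydrn has 4 neighbors: vjie, ispu, btwb, zykw.
N(jsbs) = {sjvt, hpvo, elpi, zykw}, |N(jsbs)| = 4.
N(rxmi) = {dcdq, kocf, odtm, vekk}, |N(rxmi)| = 4.
deg(ispu) = 4; N(ispu) = {zzua, ctdg, aabe, ydrn}.
35-vertex 4-regular graph: Kneser-type, 3-subsets of [7].
The 4 distinct eigenvalues: [4.0, 2.0, -1.0, -3.0].
Lovász: ϑ = −35(-3)/(4+-1*(-3)) = 15.
= 15.000000… (decimal).

15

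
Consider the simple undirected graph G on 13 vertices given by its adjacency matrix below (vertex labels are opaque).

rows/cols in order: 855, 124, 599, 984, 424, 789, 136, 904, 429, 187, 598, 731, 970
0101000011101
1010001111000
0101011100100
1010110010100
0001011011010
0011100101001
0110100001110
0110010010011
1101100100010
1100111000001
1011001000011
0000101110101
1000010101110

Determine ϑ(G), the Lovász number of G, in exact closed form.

Vertex 731 has 6 neighbors: 424, 136, 904, 429, 598, 970.
Vertex 984 has 6 neighbors: 855, 599, 424, 789, 429, 598.
deg(599) = 6; N(599) = {124, 984, 789, 136, 904, 598}.
deg(855) = 6; N(855) = {124, 984, 429, 187, 598, 970}.
13-vertex 6-regular graph: SR(13,6,2,3) — a Paley graph.
Distinct eigenvalues (to 3 d.p.): [6.0, 1.303, -2.303].
−13·(-sqrt(13)/2 - 1/2) / ((6)−(-sqrt(13)/2 - 1/2)) = sqrt(13) = ϑ(G).
Numerically 3.6055513.

sqrt(13)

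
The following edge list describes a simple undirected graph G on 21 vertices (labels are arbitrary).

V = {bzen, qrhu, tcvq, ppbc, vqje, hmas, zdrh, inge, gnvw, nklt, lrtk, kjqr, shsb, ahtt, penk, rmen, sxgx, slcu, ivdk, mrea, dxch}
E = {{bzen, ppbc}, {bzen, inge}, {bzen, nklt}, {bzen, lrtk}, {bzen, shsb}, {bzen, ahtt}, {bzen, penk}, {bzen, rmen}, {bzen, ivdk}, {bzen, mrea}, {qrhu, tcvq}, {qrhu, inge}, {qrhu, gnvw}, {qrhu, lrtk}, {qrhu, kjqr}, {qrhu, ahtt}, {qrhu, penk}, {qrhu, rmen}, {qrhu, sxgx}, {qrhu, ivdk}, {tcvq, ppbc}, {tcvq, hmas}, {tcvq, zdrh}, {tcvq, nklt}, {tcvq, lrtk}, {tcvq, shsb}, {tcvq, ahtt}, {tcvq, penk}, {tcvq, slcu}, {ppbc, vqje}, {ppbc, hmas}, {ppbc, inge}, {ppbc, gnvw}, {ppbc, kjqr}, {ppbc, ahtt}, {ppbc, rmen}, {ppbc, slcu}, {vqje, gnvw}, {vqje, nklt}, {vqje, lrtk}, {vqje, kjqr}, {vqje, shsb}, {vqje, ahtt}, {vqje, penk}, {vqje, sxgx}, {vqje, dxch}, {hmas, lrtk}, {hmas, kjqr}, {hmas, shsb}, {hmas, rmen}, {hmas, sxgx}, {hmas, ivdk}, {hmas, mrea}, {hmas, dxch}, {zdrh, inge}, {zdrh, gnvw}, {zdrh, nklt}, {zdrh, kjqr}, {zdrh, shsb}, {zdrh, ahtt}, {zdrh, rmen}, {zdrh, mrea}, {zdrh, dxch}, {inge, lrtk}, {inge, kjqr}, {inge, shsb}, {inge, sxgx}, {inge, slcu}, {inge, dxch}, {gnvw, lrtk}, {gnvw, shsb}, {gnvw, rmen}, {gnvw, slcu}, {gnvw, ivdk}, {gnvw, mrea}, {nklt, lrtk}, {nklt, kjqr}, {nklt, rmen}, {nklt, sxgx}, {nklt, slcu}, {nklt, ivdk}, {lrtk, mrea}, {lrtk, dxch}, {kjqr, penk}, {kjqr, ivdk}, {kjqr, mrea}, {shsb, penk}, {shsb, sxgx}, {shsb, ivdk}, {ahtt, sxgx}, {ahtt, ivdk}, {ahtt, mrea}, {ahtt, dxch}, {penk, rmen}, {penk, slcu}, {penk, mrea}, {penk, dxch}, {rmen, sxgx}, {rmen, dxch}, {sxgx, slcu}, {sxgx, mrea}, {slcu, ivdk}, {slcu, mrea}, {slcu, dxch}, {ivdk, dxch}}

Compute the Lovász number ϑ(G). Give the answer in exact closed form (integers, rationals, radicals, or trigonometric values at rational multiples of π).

6

N(shsb) = {bzen, tcvq, vqje, hmas, zdrh, inge, gnvw, penk, sxgx, ivdk}, |N(shsb)| = 10.
N(lrtk) = {bzen, qrhu, tcvq, vqje, hmas, inge, gnvw, nklt, mrea, dxch}, |N(lrtk)| = 10.
Vertex ppbc has 10 neighbors: bzen, tcvq, vqje, hmas, inge, gnvw, kjqr, ahtt, rmen, slcu.
N(mrea) = {bzen, hmas, zdrh, gnvw, lrtk, kjqr, ahtt, penk, sxgx, slcu}, |N(mrea)| = 10.
Regular of degree 10 on 21 vertices: Kneser-type, 2-subsets of [7].
A has 3 distinct eigenvalues ≈ [10.0, 1.0, -4.0].
Lovász (edge-transitive): ϑ = −21·(-4)/((10)−(-4)) = 6.
ϑ(G) ≈ 6.00000.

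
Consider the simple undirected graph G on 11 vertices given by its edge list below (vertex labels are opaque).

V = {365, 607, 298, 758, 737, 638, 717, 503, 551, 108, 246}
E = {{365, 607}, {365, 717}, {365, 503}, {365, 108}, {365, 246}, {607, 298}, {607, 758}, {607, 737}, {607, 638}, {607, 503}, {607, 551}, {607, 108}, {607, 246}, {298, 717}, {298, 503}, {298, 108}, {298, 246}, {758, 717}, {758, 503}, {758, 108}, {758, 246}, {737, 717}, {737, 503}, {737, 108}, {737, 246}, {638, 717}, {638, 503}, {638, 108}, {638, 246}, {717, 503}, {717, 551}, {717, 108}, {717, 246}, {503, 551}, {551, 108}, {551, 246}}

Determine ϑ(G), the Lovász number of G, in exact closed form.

Vertex 607 has 9 neighbors: 365, 298, 758, 737, 638, 503, 551, 108, 246.
deg(365) = 5; N(365) = {607, 717, 503, 108, 246}.
deg(717) = 9; N(717) = {365, 298, 758, 737, 638, 503, 551, 108, 246}.
Vertex 737 has 5 neighbors: 607, 717, 503, 108, 246.
Complete multipartite on [6, 3, 2]: sandwich collapses at ϑ=6.
ϑ(G) ≈ 6.0000.
Lovász sandwich 6 ≤ 6 ≤ 6: collapsed.

6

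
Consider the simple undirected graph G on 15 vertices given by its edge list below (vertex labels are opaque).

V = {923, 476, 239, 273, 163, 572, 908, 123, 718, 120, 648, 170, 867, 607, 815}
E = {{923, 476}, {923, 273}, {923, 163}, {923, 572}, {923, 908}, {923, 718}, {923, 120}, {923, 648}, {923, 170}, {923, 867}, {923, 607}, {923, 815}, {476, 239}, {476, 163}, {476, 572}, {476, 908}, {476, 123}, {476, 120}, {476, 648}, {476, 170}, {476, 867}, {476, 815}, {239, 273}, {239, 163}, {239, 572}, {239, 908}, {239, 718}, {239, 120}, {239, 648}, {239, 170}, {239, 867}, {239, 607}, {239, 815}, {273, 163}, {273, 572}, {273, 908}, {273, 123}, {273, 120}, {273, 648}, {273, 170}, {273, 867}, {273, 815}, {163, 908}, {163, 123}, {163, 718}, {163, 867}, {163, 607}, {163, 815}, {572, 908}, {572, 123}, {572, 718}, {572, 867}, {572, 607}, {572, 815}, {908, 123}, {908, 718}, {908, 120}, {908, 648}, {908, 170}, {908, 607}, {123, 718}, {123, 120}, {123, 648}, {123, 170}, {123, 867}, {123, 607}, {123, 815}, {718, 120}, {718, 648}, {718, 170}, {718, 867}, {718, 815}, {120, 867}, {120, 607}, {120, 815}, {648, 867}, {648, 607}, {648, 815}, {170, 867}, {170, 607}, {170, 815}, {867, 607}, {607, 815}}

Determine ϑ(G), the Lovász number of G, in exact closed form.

Vertex 572 has 10 neighbors: 923, 476, 239, 273, 908, 123, 718, 867, 607, 815.
Vertex 476 has 11 neighbors: 923, 239, 163, 572, 908, 123, 120, 648, 170, 867, 815.
Vertex 120 has 10 neighbors: 923, 476, 239, 273, 908, 123, 718, 867, 607, 815.
Vertex 163 has 10 neighbors: 923, 476, 239, 273, 908, 123, 718, 867, 607, 815.
G = K_{5,4,3,3}: α = 5 = χ(Ḡ), so ϑ = 5.
Numerically 5.00000000.
Lovász sandwich 5 ≤ 5 ≤ 5: collapsed.

5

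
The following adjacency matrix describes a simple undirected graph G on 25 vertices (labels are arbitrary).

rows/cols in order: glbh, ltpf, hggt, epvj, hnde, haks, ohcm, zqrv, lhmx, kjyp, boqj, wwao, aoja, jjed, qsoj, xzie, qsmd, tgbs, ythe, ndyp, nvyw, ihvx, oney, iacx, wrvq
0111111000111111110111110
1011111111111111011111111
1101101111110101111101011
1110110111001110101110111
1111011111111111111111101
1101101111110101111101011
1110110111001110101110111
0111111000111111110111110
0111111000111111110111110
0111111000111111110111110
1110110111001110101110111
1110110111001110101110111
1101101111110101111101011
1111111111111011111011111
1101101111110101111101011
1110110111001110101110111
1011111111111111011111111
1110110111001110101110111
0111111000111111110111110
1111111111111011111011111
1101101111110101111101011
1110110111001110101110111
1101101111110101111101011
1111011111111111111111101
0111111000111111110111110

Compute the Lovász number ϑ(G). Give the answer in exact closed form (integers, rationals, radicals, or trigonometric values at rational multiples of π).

deg(nvyw) = 19; N(nvyw) = {glbh, ltpf, epvj, hnde, ohcm, zqrv, lhmx, kjyp, boqj, wwao, jjed, xzie, qsmd, tgbs, ythe, ndyp, ihvx, iacx, wrvq}.
N(qsoj) = {glbh, ltpf, epvj, hnde, ohcm, zqrv, lhmx, kjyp, boqj, wwao, jjed, xzie, qsmd, tgbs, ythe, ndyp, ihvx, iacx, wrvq}, |N(qsoj)| = 19.
deg(boqj) = 18; N(boqj) = {glbh, ltpf, hggt, hnde, haks, zqrv, lhmx, kjyp, aoja, jjed, qsoj, qsmd, ythe, ndyp, nvyw, oney, iacx, wrvq}.
N(ndyp) = {glbh, ltpf, hggt, epvj, hnde, haks, ohcm, zqrv, lhmx, kjyp, boqj, wwao, aoja, qsoj, xzie, qsmd, tgbs, ythe, nvyw, ihvx, oney, iacx, wrvq}, |N(ndyp)| = 23.
K_{7,6,6,2,2,2} (perfect); ϑ(G) = α(G) = max{7,6,6,2,2,2} = 7.
Numerically 7.0000000.
α=7, χ(Ḡ)=7; ϑ=7 lies between (collapsed).

7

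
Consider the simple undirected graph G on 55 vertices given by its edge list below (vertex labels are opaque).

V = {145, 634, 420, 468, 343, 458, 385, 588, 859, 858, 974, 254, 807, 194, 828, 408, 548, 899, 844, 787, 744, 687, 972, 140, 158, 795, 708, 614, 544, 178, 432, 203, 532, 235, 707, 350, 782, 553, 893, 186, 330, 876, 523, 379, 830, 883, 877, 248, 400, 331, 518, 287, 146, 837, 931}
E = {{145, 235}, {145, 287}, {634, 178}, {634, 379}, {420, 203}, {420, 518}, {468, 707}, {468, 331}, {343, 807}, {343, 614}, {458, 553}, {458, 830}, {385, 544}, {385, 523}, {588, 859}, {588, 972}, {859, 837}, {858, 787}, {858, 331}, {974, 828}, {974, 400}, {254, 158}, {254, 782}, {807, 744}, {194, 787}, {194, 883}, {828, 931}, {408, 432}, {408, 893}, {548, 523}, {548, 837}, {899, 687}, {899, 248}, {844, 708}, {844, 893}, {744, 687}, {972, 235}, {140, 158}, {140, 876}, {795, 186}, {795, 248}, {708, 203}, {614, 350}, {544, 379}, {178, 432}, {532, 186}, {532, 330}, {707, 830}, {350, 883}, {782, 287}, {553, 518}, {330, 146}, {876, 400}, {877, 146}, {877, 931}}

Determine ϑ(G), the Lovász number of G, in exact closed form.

N(458) = {553, 830}, |N(458)| = 2.
Vertex 385 has 2 neighbors: 544, 523.
Vertex 178 has 2 neighbors: 634, 432.
deg(588) = 2; N(588) = {859, 972}.
55-vertex 2-regular graph: a single 55-cycle (edge-transitive).
A has 28 distinct eigenvalues ≈ [2.0, 1.986963, 1.948024, 1.883689, 1.794797, 1.682507, 1.548283, 1.393875, 1.221296, 1.032795, 0.83083, 0.618034, 0.397181, 0.17115, -0.057112, -0.28463, -0.508437, -0.725615, -0.933335, -1.128886, -1.309721, -1.473482, -1.618034, -1.741492, -1.842247, -1.918986, -1.970708, -1.996738].
λ_max=2, λ_min=-2*cos(pi/55); ϑ = −55·λ_min/(λ_max−λ_min) = 55*cos(pi/55)/(cos(pi/55) + 1).
≈ 27.477557 (to 6 d.p.).
27 ≤ 55*cos(pi/55)/(cos(pi/55) + 1) ≤ 28: both strict.

55*cos(pi/55)/(cos(pi/55) + 1)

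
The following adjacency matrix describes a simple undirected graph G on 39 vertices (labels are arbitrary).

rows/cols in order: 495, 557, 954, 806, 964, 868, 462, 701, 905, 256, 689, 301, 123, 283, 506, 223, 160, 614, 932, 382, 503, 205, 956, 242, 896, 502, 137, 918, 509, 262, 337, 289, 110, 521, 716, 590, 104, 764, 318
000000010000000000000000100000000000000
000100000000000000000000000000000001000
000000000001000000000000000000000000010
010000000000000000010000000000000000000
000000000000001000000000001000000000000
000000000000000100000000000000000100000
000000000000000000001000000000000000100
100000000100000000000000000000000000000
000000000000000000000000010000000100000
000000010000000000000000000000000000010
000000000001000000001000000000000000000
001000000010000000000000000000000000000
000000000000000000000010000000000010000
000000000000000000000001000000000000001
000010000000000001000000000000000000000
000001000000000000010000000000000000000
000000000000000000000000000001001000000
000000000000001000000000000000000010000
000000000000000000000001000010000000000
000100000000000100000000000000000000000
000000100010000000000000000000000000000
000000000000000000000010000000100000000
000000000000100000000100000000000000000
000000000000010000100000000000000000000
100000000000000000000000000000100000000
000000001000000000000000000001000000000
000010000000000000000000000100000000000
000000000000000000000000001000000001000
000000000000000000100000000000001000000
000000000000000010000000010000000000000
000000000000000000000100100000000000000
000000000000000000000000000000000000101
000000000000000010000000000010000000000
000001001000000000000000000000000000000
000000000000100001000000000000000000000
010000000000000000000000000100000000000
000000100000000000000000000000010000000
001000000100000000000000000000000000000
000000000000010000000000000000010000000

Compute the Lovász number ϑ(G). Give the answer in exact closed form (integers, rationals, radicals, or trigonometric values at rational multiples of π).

39*cos(pi/39)/(cos(pi/39) + 1)

N(764) = {954, 256}, |N(764)| = 2.
deg(382) = 2; N(382) = {806, 223}.
deg(242) = 2; N(242) = {283, 932}.
Vertex 502 has 2 neighbors: 905, 262.
Regular of degree 2 on 39 vertices: the odd cycle C_{39}.
Distinct eigenvalues (to 3 d.p.): [2.0, 1.974, 1.897, 1.771, 1.599, 1.385, 1.136, 0.857, 0.556, 0.241, -0.081, -0.4, -0.709, -1.0, -1.265, -1.497, -1.69, -1.84, -1.942, -1.994].
λ_max=2, λ_min=-2*cos(pi/39); ϑ = −39·λ_min/(λ_max−λ_min) = 39*cos(pi/39)/(cos(pi/39) + 1).
≈ 19.46833 (to 5 d.p.).
Check 19 ≤ 39*cos(pi/39)/(cos(pi/39) + 1) ≤ 20: both strict.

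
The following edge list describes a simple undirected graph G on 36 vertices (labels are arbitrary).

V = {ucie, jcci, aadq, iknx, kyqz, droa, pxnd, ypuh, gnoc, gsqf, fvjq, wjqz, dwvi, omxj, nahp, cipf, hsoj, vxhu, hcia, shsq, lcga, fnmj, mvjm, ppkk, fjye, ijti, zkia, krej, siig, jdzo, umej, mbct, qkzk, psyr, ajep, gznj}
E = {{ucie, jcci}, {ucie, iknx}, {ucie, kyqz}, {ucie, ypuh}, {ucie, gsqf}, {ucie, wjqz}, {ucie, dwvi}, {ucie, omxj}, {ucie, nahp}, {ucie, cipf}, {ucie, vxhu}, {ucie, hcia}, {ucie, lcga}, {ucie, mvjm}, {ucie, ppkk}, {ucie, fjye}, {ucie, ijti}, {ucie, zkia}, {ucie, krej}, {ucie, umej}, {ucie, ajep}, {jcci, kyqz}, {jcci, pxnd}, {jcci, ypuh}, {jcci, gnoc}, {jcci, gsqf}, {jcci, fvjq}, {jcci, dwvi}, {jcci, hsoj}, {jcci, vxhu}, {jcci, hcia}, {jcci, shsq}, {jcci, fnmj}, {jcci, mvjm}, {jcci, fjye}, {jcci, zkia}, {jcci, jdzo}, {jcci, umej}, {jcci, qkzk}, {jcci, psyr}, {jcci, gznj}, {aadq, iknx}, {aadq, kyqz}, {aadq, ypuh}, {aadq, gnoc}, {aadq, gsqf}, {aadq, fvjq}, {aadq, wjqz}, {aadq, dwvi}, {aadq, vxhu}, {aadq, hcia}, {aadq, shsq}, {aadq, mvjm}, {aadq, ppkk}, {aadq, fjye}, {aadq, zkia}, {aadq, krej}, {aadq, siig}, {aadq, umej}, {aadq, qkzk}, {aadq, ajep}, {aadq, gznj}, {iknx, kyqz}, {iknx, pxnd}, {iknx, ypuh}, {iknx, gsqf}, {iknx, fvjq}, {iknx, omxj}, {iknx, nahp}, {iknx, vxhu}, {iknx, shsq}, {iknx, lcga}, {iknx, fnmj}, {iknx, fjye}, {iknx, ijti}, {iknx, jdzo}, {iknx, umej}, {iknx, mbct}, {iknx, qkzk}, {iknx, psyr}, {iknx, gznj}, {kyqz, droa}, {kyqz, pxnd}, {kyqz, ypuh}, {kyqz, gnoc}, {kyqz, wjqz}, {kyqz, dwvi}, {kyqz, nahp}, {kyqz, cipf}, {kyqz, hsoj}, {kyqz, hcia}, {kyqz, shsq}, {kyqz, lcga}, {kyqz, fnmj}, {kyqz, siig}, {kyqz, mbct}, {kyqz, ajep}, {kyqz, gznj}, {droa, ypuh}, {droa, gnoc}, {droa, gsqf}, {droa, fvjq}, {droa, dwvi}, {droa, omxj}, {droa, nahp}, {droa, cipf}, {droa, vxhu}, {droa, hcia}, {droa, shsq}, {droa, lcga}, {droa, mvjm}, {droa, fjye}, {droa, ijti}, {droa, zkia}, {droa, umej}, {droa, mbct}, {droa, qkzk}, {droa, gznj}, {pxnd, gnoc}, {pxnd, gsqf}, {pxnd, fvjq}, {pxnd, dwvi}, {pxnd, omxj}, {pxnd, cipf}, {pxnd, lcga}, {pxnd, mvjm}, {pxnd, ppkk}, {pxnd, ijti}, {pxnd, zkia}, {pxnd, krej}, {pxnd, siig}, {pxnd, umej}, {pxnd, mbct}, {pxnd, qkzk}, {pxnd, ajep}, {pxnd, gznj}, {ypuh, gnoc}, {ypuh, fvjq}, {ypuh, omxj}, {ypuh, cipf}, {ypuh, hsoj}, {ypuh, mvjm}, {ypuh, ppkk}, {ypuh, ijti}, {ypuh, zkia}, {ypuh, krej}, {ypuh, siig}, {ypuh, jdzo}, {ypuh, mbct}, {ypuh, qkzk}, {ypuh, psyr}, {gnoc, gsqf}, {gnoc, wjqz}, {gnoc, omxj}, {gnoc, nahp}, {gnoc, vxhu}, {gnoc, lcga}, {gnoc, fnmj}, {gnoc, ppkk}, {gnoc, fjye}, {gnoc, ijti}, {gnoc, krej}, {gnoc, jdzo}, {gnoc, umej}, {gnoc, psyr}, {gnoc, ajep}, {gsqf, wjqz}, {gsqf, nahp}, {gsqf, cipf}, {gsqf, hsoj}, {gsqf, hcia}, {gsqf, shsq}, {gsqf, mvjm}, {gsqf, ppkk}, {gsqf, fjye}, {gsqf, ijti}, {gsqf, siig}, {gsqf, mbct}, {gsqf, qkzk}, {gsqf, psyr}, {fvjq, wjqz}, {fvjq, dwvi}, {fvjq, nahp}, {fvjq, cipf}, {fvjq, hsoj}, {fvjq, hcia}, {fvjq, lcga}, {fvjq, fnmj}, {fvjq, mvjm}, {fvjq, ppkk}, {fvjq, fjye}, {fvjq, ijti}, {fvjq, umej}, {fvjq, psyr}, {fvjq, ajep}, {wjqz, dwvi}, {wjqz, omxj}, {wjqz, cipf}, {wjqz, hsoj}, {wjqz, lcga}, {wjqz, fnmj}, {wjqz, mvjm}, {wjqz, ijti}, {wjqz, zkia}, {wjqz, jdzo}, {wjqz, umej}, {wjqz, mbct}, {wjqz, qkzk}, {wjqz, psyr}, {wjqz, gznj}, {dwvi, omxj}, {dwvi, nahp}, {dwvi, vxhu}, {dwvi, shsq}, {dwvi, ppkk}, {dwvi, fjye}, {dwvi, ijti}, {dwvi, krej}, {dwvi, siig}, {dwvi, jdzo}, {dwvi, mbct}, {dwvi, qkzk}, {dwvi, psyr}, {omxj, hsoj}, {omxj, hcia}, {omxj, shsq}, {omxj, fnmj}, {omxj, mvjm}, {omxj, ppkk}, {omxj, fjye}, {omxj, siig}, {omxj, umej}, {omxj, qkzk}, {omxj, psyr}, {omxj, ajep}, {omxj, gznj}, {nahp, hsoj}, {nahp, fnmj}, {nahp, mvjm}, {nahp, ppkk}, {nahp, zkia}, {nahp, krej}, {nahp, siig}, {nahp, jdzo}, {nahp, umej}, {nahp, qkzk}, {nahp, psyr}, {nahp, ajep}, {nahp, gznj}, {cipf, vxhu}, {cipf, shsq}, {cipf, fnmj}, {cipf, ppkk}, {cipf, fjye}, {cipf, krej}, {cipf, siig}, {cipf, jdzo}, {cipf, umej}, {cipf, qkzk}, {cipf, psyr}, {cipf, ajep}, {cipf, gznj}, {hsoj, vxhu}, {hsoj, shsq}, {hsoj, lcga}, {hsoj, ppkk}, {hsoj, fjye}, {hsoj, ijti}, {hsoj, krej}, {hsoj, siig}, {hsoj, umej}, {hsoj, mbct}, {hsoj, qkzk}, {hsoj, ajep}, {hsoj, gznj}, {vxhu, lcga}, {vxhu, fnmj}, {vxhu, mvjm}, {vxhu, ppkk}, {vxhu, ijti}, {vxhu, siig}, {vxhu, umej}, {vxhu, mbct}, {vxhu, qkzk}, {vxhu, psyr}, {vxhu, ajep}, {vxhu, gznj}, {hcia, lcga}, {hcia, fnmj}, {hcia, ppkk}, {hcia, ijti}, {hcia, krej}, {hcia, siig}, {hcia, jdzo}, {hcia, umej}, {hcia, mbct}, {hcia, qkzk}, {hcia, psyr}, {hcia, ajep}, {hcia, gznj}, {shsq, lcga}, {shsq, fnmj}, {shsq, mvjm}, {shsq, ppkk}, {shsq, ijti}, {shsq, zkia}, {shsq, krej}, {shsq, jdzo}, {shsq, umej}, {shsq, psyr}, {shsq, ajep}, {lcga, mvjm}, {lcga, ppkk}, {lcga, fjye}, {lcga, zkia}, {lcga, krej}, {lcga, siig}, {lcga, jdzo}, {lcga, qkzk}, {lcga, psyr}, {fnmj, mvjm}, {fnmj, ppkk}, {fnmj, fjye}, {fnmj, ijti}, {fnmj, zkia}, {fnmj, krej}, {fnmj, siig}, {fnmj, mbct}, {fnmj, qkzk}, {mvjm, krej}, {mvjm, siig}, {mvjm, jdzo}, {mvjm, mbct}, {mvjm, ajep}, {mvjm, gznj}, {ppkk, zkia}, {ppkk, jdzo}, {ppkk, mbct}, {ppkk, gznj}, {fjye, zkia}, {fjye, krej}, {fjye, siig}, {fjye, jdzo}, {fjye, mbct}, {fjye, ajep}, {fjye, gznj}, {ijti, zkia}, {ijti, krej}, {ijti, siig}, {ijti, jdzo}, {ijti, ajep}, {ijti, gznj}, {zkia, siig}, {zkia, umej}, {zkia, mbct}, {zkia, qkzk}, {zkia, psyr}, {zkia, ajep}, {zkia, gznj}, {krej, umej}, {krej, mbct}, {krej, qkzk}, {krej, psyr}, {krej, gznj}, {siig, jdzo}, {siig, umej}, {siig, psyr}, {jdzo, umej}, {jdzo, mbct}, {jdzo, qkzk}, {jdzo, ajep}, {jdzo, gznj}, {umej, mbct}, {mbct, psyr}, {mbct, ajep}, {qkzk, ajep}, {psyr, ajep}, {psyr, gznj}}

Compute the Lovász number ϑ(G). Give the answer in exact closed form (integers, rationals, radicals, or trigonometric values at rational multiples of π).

8

deg(kyqz) = 21; N(kyqz) = {ucie, jcci, aadq, iknx, droa, pxnd, ypuh, gnoc, wjqz, dwvi, nahp, cipf, hsoj, hcia, shsq, lcga, fnmj, siig, mbct, ajep, gznj}.
N(aadq) = {iknx, kyqz, ypuh, gnoc, gsqf, fvjq, wjqz, dwvi, vxhu, hcia, shsq, mvjm, ppkk, fjye, zkia, krej, siig, umej, qkzk, ajep, gznj}, |N(aadq)| = 21.
Vertex qkzk has 21 neighbors: jcci, aadq, iknx, droa, pxnd, ypuh, gsqf, wjqz, dwvi, omxj, nahp, cipf, hsoj, vxhu, hcia, lcga, fnmj, zkia, krej, jdzo, ajep.
N(ijti) = {ucie, iknx, droa, pxnd, ypuh, gnoc, gsqf, fvjq, wjqz, dwvi, hsoj, vxhu, hcia, shsq, fnmj, zkia, krej, siig, jdzo, ajep, gznj}, |N(ijti)| = 21.
Every vertex has degree 21 (N=36); this is K(9,2), the Kneser graph.
The 3 distinct eigenvalues: [21.0, 1.0, -6.0].
With N=36: ϑ(G) = 36·(-1*(-6))/(21−(-6)) = 8.
ϑ(G) ≈ 8.00000.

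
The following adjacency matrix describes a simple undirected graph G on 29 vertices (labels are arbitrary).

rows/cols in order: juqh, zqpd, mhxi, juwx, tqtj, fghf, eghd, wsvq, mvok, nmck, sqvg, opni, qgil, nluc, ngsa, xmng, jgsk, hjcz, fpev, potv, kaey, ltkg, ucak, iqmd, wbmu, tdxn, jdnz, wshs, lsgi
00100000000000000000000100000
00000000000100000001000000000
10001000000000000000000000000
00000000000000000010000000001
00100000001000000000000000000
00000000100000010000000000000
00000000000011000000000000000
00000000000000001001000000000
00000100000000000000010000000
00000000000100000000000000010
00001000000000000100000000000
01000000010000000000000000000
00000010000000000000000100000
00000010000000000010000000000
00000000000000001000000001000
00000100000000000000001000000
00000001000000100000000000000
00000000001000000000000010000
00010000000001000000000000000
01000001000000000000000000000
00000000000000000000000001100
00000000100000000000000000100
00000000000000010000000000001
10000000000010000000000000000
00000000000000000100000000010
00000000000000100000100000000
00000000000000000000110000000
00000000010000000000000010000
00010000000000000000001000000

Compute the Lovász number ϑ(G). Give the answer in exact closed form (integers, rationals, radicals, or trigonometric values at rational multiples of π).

Vertex hjcz has 2 neighbors: sqvg, wbmu.
N(kaey) = {tdxn, jdnz}, |N(kaey)| = 2.
N(opni) = {zqpd, nmck}, |N(opni)| = 2.
Vertex jdnz has 2 neighbors: kaey, ltkg.
deg(v) = 2 for all v (|V|=29); this is C_{29}, the 29-cycle.
A has 15 distinct eigenvalues ≈ [2.0, 1.9532, 1.8152, 1.5922, 1.2948, 0.9368, 0.5351, 0.1083, -0.3236, -0.7403, -1.1224, -1.452, -1.7137, -1.8953, -1.9883].
λ_max=2, λ_min=-2*cos(pi/29); ϑ = −29·λ_min/(λ_max−λ_min) = 29*cos(pi/29)/(cos(pi/29) + 1).
Numerically 14.457375255.
Lovász sandwich 14 ≤ 29*cos(pi/29)/(cos(pi/29) + 1) ≤ 15: both strict.

29*cos(pi/29)/(cos(pi/29) + 1)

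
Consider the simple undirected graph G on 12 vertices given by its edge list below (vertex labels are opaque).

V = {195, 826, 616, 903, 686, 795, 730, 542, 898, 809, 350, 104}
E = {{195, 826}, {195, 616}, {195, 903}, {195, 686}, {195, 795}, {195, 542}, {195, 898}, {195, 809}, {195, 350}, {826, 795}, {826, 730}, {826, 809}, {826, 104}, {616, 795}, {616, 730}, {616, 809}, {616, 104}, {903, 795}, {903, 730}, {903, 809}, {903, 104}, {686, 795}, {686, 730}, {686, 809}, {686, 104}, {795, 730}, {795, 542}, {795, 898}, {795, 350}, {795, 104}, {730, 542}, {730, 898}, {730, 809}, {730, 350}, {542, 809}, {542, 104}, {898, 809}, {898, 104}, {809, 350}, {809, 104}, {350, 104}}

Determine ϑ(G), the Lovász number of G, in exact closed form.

7

N(195) = {826, 616, 903, 686, 795, 542, 898, 809, 350}, |N(195)| = 9.
deg(795) = 10; N(795) = {195, 826, 616, 903, 686, 730, 542, 898, 350, 104}.
Vertex 350 has 5 neighbors: 195, 795, 730, 809, 104.
Vertex 809 has 10 neighbors: 195, 826, 616, 903, 686, 730, 542, 898, 350, 104.
Complete multipartite on [7, 3, 2]: sandwich collapses at ϑ=7.
ϑ(G) ≈ 7.000000.
Lovász sandwich 7 ≤ 7 ≤ 7: collapsed.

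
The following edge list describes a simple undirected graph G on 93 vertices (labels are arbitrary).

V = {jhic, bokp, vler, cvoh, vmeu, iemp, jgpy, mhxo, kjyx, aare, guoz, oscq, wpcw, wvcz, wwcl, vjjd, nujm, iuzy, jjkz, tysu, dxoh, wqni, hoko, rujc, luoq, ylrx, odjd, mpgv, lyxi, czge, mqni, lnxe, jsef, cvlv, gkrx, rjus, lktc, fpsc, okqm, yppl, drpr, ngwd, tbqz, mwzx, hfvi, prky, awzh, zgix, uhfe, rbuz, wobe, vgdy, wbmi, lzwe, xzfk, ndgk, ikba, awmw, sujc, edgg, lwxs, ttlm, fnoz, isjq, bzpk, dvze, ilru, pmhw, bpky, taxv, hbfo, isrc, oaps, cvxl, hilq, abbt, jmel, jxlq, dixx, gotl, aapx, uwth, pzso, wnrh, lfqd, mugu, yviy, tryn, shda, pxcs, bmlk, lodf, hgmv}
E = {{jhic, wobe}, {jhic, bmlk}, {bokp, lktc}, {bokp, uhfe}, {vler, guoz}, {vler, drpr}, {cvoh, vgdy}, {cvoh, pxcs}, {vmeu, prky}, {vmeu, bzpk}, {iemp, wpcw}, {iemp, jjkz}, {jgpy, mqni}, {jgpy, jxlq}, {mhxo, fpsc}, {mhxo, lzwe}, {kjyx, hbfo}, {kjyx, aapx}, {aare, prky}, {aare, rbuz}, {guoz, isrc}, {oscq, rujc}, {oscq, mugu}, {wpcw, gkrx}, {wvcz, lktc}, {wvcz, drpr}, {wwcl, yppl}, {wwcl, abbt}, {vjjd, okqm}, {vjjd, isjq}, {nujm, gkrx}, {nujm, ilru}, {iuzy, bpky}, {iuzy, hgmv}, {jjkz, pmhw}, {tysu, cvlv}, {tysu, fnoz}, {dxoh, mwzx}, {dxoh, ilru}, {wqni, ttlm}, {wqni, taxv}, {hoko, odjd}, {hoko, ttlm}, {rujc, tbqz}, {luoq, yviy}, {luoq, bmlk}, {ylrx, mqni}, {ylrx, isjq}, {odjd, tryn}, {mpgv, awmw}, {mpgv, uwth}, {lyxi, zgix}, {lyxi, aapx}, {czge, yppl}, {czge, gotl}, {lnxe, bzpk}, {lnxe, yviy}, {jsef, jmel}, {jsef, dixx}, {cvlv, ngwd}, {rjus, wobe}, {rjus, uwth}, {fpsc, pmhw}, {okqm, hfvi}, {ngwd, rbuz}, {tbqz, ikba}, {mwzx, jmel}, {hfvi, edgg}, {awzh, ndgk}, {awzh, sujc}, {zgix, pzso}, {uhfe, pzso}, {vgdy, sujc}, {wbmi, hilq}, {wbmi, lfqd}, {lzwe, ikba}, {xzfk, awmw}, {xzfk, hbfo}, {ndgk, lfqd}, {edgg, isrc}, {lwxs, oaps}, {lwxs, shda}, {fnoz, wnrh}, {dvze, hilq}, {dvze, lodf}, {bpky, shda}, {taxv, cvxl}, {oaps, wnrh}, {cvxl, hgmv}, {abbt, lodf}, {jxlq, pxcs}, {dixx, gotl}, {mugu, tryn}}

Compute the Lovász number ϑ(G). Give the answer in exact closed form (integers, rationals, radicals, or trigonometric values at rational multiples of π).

93*cos(pi/93)/(cos(pi/93) + 1)

Vertex shda has 2 neighbors: lwxs, bpky.
Vertex kjyx has 2 neighbors: hbfo, aapx.
N(uhfe) = {bokp, pzso}, |N(uhfe)| = 2.
N(vgdy) = {cvoh, sujc}, |N(vgdy)| = 2.
Every vertex has degree 2 (N=93); this is C_{93}, the 93-cycle.
spec(A) ≈ [2.0, 1.9954, 1.9818, 1.9591, 1.9274, 1.887, 1.8379, 1.7805, 1.7149, 1.6415, 1.5606, 1.4727, 1.3779, 1.2769, 1.1701, 1.0579, 0.9409, 0.8196, 0.6946, 0.5664, 0.4356, 0.3029, 0.1687, 0.0338, -0.1013, -0.2359, -0.3695, -0.5013, -0.6309, -0.7576, -0.8808, -1.0, -1.1146, -1.2242, -1.3282, -1.4261, -1.5175, -1.602, -1.6792, -1.7487, -1.8102, -1.8635, -1.9083, -1.9443, -1.9715, -1.9897, -1.9989] (distinct, 4 d.p.).
With N=93: ϑ(G) = 93·(-(-1)*2*cos(pi/93))/(2−(-2*cos(pi/93))) = 93*cos(pi/93)/(cos(pi/93) + 1).
≈ 46.486731879 (to 9 d.p.).
Check 46 ≤ 93*cos(pi/93)/(cos(pi/93) + 1) ≤ 47: both strict.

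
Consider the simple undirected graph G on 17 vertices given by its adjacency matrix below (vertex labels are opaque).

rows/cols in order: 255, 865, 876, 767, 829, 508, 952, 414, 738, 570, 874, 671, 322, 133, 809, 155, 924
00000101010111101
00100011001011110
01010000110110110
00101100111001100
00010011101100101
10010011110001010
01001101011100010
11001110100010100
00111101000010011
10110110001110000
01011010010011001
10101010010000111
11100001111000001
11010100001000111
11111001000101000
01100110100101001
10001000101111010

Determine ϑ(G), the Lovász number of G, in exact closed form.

deg(570) = 8; N(570) = {255, 876, 767, 508, 952, 874, 671, 322}.
deg(809) = 8; N(809) = {255, 865, 876, 767, 829, 414, 671, 133}.
deg(767) = 8; N(767) = {876, 829, 508, 738, 570, 874, 133, 809}.
deg(322) = 8; N(322) = {255, 865, 876, 414, 738, 570, 874, 924}.
8-regular, N=17; strongly regular (17,8,3,4).
spec(A) ≈ [8.0, 1.561553, -2.561553] (distinct, 6 d.p.).
λ_max=8, λ_min=-sqrt(17)/2 - 1/2; ϑ = −17·λ_min/(λ_max−λ_min) = sqrt(17).
= 4.12311… (decimal).

sqrt(17)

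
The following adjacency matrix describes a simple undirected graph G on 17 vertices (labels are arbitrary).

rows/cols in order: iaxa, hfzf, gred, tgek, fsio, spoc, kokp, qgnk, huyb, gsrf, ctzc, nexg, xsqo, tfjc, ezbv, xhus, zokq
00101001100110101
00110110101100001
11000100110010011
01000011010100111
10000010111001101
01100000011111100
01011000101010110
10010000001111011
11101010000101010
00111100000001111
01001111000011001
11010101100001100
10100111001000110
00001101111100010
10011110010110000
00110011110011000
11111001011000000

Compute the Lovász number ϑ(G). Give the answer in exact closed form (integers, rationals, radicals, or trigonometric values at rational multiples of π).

sqrt(17)

deg(tfjc) = 8; N(tfjc) = {fsio, spoc, qgnk, huyb, gsrf, ctzc, nexg, xhus}.
N(nexg) = {iaxa, hfzf, tgek, spoc, qgnk, huyb, tfjc, ezbv}, |N(nexg)| = 8.
N(ezbv) = {iaxa, tgek, fsio, spoc, kokp, gsrf, nexg, xsqo}, |N(ezbv)| = 8.
Vertex fsio has 8 neighbors: iaxa, kokp, huyb, gsrf, ctzc, tfjc, ezbv, zokq.
G on 17 vertices is 8-regular; Paley(17): SR with (k,λ,μ)=(8,3,4).
The 3 distinct eigenvalues: [8.0, 1.56155, -2.56155].
Lovász: ϑ = −17(-sqrt(17)/2 - 1/2)/(8+-(-sqrt(17)/2 - 1/2)) = sqrt(17).
Numerically 4.123106.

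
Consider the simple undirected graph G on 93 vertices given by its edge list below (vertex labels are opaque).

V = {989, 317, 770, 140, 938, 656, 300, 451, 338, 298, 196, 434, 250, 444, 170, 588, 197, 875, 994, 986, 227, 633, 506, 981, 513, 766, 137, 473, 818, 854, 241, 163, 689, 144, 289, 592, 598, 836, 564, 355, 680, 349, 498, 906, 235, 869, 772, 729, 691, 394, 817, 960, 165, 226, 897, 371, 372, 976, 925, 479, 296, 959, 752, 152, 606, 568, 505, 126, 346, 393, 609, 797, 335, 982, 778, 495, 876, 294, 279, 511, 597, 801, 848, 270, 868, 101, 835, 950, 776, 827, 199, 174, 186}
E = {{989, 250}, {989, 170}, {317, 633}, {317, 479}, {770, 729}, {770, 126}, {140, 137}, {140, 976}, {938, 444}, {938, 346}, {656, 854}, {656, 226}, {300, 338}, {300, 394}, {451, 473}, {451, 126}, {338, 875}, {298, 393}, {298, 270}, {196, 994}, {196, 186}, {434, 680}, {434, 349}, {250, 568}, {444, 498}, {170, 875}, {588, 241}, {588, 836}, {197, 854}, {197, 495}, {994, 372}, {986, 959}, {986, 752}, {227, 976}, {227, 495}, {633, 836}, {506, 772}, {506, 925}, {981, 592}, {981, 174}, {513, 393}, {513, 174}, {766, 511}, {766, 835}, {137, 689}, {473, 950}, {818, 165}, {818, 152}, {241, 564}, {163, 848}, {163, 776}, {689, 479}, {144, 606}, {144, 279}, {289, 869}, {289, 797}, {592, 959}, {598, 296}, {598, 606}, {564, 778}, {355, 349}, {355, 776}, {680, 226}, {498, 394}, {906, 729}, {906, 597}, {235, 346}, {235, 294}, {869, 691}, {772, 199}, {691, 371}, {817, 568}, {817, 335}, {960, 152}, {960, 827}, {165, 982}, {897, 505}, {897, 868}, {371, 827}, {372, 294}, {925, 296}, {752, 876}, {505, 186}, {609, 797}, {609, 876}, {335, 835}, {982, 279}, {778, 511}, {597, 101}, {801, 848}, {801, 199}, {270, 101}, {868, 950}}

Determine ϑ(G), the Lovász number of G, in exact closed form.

Vertex 495 has 2 neighbors: 197, 227.
N(818) = {165, 152}, |N(818)| = 2.
deg(506) = 2; N(506) = {772, 925}.
deg(199) = 2; N(199) = {772, 801}.
Every vertex has degree 2 (N=93); connected 2-regular on 93 ⇒ C_{93}.
A has 47 distinct eigenvalues ≈ [2.0, 1.995437, 1.98177, 1.95906, 1.927411, 1.886968, 1.837916, 1.780477, 1.714914, 1.641527, 1.56065, 1.472651, 1.377934, 1.276929, 1.170098, 1.057928, 0.940931, 0.819641, 0.694611, 0.566411, 0.435627, 0.302856, 0.168702, 0.033779, -0.101298, -0.235913, -0.369452, -0.501305, -0.630871, -0.757558, -0.880788, -1.0, -1.114649, -1.224212, -1.328189, -1.426106, -1.517516, -1.602002, -1.679179, -1.748693, -1.810229, -1.863505, -1.908279, -1.944345, -1.97154, -1.989739, -1.998859].
Lovász: ϑ = −93(-2*cos(pi/93))/(2+-(-1)*2*cos(pi/93)) = 93*cos(pi/93)/(cos(pi/93) + 1).
ϑ(G) ≈ 46.48673.
46 ≤ 93*cos(pi/93)/(cos(pi/93) + 1) ≤ 47: both strict.

93*cos(pi/93)/(cos(pi/93) + 1)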